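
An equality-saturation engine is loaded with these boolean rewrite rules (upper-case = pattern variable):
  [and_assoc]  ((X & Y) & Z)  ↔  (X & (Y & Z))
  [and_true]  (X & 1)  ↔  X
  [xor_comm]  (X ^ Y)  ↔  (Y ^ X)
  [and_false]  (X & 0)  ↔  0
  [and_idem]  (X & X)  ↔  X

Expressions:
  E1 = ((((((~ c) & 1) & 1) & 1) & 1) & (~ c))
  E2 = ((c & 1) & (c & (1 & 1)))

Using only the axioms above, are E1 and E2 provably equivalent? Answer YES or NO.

Every axiom is a valid identity, so a rewrite proof would force E1 and E2 to agree under every assignment.
At c=0: E1 = 1 but E2 = 0; they differ, so no derivation exists.

NO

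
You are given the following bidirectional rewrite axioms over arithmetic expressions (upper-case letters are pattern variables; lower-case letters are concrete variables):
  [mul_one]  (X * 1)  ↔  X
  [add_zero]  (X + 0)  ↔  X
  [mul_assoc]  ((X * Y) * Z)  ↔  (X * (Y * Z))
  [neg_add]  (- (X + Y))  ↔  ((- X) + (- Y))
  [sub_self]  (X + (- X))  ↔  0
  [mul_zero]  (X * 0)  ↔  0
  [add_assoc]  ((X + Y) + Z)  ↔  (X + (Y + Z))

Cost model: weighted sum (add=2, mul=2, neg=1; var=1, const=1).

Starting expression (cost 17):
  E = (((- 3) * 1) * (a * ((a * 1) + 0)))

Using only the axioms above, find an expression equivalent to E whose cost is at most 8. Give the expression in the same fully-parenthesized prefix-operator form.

((- 3) * (a * a))   [cost 8]

(1) ((- 3) * 1)  =[mul_one →]=  (- 3)    ⊢ ((- 3) * (a * ((a * 1) + 0)))
(2) (a * 1)  =[mul_one →]=  a    ⊢ ((- 3) * (a * (a + 0)))
(3) (a + 0)  =[add_zero →]=  a    ⊢ cost 8, within 8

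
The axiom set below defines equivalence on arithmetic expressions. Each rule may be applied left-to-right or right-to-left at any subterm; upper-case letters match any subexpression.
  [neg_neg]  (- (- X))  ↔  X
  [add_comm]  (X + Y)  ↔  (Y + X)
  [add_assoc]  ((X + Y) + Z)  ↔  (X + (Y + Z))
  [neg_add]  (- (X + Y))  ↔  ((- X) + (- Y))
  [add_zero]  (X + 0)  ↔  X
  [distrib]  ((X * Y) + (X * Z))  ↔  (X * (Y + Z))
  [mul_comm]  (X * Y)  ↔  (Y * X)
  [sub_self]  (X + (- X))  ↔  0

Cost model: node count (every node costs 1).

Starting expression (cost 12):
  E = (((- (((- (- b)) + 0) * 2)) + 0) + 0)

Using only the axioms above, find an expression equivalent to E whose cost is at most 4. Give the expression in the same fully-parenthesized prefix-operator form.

(- (b * 2))   [cost 4]

step 1: neg_neg (→) rewrites (- (- b)) into b, now (((- ((b + 0) * 2)) + 0) + 0)
step 2: add_zero (→) rewrites ((- ((b + 0) * 2)) + 0) into (- ((b + 0) * 2)), now ((- ((b + 0) * 2)) + 0)
step 3: add_zero (→) rewrites (b + 0) into b, now ((- (b * 2)) + 0)
step 4: add_zero (→) rewrites ((- (b * 2)) + 0) into (- (b * 2)), reaching cost 4 (bound 4)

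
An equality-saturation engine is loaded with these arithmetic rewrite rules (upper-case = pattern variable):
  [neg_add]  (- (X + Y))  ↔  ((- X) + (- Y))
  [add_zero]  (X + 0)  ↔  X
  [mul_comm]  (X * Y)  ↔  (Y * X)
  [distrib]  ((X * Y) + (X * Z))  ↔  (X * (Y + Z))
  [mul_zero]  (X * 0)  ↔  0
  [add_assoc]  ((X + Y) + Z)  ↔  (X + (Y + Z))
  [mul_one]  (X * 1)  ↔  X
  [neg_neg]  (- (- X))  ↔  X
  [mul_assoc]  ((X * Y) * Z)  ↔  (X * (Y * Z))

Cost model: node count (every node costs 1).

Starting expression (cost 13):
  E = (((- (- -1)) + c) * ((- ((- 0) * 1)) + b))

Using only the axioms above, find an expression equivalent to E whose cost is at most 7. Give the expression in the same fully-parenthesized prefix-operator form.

((-1 + c) * (0 + b))   [cost 7]

1. [mul_one →] ((- 0) * 1)  →  (- 0);  E = (((- (- -1)) + c) * ((- (- 0)) + b))
2. [neg_neg →] (- (- -1))  →  -1;  E = ((-1 + c) * ((- (- 0)) + b))
3. [neg_neg →] (- (- 0))  →  0;  cost 7 ≤ 7, done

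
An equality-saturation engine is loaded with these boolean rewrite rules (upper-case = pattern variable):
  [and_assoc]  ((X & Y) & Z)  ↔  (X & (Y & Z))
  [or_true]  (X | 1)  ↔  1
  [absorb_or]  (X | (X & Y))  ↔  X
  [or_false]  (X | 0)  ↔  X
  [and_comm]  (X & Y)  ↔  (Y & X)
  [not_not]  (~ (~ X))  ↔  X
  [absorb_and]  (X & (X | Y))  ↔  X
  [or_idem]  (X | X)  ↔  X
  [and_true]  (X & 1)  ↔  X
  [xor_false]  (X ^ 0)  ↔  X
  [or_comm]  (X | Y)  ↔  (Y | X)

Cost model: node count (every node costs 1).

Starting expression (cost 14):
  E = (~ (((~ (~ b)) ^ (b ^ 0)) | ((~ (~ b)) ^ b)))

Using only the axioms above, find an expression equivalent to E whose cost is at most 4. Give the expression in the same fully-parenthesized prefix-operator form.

(~ (b ^ b))   [cost 4]

step 1: xor_false (→) rewrites (b ^ 0) into b, now (~ (((~ (~ b)) ^ b) | ((~ (~ b)) ^ b)))
step 2: or_idem (→) rewrites (((~ (~ b)) ^ b) | ((~ (~ b)) ^ b)) into ((~ (~ b)) ^ b), now (~ ((~ (~ b)) ^ b))
step 3: not_not (→) rewrites (~ (~ b)) into b, reaching cost 4 (bound 4)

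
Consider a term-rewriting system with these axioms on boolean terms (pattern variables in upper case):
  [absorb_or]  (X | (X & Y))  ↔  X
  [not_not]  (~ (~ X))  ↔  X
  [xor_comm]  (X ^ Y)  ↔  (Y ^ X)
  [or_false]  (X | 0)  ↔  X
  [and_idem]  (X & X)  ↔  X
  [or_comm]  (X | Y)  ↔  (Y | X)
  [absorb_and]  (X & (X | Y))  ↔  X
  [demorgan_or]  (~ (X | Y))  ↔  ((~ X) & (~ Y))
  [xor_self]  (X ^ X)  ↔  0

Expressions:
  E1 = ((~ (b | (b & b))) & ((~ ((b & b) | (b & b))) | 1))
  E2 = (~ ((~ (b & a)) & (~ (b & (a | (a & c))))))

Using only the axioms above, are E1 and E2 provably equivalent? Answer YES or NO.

NO

All listed rules preserve value, hence provable equivalence implies equal values everywhere; look for a separating assignment.
a=0, b=0, c=0 gives E1 ↦ 1, E2 ↦ 0; values differ ⇒ not provably equivalent.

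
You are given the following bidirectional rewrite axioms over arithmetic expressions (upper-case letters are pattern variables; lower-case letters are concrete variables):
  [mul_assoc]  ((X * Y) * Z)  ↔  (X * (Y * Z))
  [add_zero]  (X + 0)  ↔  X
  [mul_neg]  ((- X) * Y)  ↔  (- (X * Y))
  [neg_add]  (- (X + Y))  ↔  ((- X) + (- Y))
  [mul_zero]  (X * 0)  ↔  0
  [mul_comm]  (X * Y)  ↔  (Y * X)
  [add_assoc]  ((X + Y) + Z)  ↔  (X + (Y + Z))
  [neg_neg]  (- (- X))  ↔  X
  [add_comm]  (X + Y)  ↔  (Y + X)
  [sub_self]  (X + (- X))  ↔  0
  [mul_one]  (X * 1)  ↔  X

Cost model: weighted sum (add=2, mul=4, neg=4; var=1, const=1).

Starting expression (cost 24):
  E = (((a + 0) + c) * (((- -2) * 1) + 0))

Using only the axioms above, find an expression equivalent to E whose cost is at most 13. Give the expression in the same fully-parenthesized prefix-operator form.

((a + c) * (- -2))   [cost 13]

1. [mul_one →] ((- -2) * 1)  →  (- -2);  E = (((a + 0) + c) * ((- -2) + 0))
2. [add_zero →] (a + 0)  →  a;  E = ((a + c) * ((- -2) + 0))
3. [add_zero →] ((- -2) + 0)  →  (- -2);  cost 13 ≤ 13, done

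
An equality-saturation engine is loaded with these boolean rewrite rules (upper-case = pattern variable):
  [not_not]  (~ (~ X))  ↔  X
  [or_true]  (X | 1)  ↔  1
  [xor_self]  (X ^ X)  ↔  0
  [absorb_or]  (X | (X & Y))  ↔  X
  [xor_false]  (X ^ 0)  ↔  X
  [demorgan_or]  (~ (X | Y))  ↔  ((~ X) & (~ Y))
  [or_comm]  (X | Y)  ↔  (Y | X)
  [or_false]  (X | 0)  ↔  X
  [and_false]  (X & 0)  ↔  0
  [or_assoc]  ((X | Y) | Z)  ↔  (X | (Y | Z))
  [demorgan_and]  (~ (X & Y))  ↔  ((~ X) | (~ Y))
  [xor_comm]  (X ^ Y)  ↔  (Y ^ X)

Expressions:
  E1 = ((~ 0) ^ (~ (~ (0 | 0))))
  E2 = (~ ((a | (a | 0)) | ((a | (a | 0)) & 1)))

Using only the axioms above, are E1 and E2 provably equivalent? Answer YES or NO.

NO

The axioms are sound identities: if E1 ↔* E2 then E1 and E2 evaluate identically under any assignment.
Under a=1: E1 evaluates to 1, E2 to 0. Distinct ⇒ no rewrite sequence connects them.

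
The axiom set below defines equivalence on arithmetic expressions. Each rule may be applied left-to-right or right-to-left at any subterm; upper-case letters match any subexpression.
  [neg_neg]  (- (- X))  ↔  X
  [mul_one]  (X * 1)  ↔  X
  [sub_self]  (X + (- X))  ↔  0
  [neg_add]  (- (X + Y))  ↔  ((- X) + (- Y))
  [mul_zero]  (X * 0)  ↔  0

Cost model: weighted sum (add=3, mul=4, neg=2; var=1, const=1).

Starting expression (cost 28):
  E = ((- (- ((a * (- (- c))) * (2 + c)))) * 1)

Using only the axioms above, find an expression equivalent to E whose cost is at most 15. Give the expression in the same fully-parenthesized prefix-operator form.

((a * c) * (2 + c))   [cost 15]

step 1: neg_neg (→) rewrites (- (- ((a * (- (- c))) * (2 + c)))) into ((a * (- (- c))) * (2 + c)), now (((a * (- (- c))) * (2 + c)) * 1)
step 2: mul_one (→) rewrites (((a * (- (- c))) * (2 + c)) * 1) into ((a * (- (- c))) * (2 + c))
step 3: neg_neg (→) rewrites (- (- c)) into c, reaching cost 15 (bound 15)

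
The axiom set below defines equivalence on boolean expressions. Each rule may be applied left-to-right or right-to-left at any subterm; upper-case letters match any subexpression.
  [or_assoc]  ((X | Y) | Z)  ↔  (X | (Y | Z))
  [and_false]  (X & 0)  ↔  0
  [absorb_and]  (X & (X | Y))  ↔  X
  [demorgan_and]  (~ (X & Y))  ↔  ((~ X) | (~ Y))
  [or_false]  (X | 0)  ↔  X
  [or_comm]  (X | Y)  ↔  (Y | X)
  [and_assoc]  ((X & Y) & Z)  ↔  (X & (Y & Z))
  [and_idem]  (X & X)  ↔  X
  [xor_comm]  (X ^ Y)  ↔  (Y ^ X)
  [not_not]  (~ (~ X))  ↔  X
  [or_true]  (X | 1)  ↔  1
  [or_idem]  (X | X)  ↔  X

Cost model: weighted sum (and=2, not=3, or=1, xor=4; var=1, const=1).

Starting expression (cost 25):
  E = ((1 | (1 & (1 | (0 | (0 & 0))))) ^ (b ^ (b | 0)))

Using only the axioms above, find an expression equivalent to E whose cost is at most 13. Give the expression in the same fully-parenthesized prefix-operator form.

((1 | 1) ^ (b ^ b))   [cost 13]

(1) (0 & 0)  =[and_idem →]=  0    ⊢ ((1 | (1 & (1 | (0 | 0)))) ^ (b ^ (b | 0)))
(2) (0 | 0)  =[or_idem →]=  0    ⊢ ((1 | (1 & (1 | 0))) ^ (b ^ (b | 0)))
(3) (1 & (1 | 0))  =[absorb_and →]=  1    ⊢ ((1 | 1) ^ (b ^ (b | 0)))
(4) (b | 0)  =[or_false →]=  b    ⊢ cost 13, within 13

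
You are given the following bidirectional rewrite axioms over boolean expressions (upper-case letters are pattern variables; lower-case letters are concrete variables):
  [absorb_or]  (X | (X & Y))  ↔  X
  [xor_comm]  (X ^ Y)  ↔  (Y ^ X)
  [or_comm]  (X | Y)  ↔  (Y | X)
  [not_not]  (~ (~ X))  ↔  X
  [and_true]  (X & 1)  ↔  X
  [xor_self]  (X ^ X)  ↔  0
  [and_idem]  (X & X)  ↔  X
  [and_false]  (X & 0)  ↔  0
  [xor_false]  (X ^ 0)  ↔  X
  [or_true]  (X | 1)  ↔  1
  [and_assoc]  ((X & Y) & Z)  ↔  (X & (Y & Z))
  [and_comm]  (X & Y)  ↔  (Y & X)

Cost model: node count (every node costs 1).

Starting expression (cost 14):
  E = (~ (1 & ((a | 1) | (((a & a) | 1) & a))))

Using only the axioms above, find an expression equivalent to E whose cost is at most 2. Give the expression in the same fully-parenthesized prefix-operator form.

(~ 1)   [cost 2]

1. [and_idem →] (a & a)  →  a;  E = (~ (1 & ((a | 1) | ((a | 1) & a))))
2. [absorb_or →] ((a | 1) | ((a | 1) & a))  →  (a | 1);  E = (~ (1 & (a | 1)))
3. [or_true →] (a | 1)  →  1;  E = (~ (1 & 1))
4. [and_idem →] (1 & 1)  →  1;  cost 2 ≤ 2, done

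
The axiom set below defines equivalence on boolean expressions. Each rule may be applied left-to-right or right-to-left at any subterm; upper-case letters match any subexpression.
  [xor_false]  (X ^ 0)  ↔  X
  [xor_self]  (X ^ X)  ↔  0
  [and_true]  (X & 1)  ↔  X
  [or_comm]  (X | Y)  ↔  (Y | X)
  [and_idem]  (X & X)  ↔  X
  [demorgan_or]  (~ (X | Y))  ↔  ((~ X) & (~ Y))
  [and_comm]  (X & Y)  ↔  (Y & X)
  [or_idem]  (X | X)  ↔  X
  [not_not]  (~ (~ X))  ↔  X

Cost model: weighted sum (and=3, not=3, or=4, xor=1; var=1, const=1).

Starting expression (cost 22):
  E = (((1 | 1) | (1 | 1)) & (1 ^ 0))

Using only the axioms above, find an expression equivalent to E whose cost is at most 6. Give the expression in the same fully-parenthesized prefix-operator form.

(1 | 1)   [cost 6]

1. [or_idem →] ((1 | 1) | (1 | 1))  →  (1 | 1);  E = ((1 | 1) & (1 ^ 0))
2. [xor_false →] (1 ^ 0)  →  1;  E = ((1 | 1) & 1)
3. [and_true →] ((1 | 1) & 1)  →  (1 | 1);  cost 6 ≤ 6, done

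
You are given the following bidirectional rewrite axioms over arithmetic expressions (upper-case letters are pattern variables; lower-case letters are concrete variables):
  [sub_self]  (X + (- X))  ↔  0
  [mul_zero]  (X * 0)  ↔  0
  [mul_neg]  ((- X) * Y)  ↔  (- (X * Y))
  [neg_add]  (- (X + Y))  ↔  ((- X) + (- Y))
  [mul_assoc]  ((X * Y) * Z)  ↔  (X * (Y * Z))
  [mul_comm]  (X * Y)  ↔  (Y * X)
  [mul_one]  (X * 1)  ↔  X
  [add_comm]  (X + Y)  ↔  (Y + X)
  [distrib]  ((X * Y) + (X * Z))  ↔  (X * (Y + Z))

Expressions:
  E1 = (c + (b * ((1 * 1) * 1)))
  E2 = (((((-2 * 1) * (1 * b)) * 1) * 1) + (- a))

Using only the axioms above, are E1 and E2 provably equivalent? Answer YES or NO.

The axioms are sound identities: if E1 ↔* E2 then E1 and E2 evaluate identically under any assignment.
Under a=0, b=0, c=1: E1 evaluates to 1, E2 to 0. Distinct ⇒ no rewrite sequence connects them.

NO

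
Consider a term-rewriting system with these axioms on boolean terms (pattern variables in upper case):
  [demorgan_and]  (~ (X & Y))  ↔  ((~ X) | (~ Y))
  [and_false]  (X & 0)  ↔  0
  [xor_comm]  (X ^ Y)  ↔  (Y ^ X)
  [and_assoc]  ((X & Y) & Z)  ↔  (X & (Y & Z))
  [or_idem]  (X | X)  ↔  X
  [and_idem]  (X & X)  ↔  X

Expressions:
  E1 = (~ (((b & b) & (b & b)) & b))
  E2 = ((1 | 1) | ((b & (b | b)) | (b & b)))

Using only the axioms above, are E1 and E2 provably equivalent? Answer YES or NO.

NO

All listed rules preserve value, hence provable equivalence implies equal values everywhere; look for a separating assignment.
b=1 gives E1 ↦ 0, E2 ↦ 1; values differ ⇒ not provably equivalent.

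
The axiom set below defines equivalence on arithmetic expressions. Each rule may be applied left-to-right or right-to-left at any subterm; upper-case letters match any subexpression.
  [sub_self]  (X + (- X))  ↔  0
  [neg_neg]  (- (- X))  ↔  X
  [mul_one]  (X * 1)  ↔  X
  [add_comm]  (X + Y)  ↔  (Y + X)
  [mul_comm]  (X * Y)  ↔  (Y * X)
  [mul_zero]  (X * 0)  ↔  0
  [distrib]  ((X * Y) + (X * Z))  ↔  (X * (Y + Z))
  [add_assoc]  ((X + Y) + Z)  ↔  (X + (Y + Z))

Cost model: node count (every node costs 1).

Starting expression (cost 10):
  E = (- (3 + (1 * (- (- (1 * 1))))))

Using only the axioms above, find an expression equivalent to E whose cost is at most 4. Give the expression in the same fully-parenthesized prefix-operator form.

(- (3 + 1))   [cost 4]

1. [mul_one →] (1 * 1)  →  1;  E = (- (3 + (1 * (- (- 1)))))
2. [neg_neg →] (- (- 1))  →  1;  E = (- (3 + (1 * 1)))
3. [mul_one →] (1 * 1)  →  1;  cost 4 ≤ 4, done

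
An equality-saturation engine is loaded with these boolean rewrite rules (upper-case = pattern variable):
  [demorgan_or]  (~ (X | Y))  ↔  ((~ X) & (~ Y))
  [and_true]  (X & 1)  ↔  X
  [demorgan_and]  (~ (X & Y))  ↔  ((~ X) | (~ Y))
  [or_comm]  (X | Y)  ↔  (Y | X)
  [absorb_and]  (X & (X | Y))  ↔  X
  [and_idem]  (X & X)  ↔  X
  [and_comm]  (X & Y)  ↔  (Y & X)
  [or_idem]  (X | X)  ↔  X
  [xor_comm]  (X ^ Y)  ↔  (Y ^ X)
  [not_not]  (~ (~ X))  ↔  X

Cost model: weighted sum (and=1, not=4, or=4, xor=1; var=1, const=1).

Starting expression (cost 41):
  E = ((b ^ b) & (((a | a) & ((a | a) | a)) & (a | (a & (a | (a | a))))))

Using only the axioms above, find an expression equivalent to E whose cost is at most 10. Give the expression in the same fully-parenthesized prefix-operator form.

((b ^ b) & (a | a))   [cost 10]

1. [or_idem →] (a | a)  →  a;  E = ((b ^ b) & (((a | a) & ((a | a) | a)) & (a | (a & (a | a)))))
2. [and_comm →] (((a | a) & ((a | a) | a)) & (a | (a & (a | a))))  →  ((a | (a & (a | a))) & ((a | a) & ((a | a) | a)));  E = ((b ^ b) & ((a | (a & (a | a))) & ((a | a) & ((a | a) | a))))
3. [absorb_and →] (a & (a | a))  →  a;  E = ((b ^ b) & ((a | a) & ((a | a) & ((a | a) | a))))
4. [absorb_and →] ((a | a) & ((a | a) | a))  →  (a | a);  E = ((b ^ b) & ((a | a) & (a | a)))
5. [and_idem →] ((a | a) & (a | a))  →  (a | a);  cost 10 ≤ 10, done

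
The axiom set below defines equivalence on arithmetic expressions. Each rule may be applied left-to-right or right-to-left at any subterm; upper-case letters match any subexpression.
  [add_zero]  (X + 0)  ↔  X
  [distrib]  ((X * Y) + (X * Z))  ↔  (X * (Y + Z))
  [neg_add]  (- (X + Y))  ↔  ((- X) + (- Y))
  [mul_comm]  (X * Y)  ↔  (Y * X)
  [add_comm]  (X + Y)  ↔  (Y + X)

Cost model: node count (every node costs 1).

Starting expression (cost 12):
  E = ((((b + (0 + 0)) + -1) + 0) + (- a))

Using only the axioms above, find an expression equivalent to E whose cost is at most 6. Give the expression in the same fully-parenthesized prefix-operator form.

((b + -1) + (- a))   [cost 6]

1. [add_zero →] (0 + 0)  →  0;  E = ((((b + 0) + -1) + 0) + (- a))
2. [add_zero →] (b + 0)  →  b;  E = (((b + -1) + 0) + (- a))
3. [add_zero →] ((b + -1) + 0)  →  (b + -1);  cost 6 ≤ 6, done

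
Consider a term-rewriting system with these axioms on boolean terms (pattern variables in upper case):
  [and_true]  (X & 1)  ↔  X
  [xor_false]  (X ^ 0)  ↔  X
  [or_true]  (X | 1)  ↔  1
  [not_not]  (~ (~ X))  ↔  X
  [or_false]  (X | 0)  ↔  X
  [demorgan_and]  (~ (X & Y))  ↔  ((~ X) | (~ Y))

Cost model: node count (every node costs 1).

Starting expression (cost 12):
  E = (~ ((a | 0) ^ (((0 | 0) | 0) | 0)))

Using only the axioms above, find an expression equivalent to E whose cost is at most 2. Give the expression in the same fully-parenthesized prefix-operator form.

(1) (0 | 0)  =[or_false →]=  0    ⊢ (~ ((a | 0) ^ ((0 | 0) | 0)))
(2) ((0 | 0) | 0)  =[or_false →]=  (0 | 0)    ⊢ (~ ((a | 0) ^ (0 | 0)))
(3) (0 | 0)  =[or_false →]=  0    ⊢ (~ ((a | 0) ^ 0))
(4) ((a | 0) ^ 0)  =[xor_false →]=  (a | 0)    ⊢ (~ (a | 0))
(5) (a | 0)  =[or_false →]=  a    ⊢ cost 2, within 2

(~ a)   [cost 2]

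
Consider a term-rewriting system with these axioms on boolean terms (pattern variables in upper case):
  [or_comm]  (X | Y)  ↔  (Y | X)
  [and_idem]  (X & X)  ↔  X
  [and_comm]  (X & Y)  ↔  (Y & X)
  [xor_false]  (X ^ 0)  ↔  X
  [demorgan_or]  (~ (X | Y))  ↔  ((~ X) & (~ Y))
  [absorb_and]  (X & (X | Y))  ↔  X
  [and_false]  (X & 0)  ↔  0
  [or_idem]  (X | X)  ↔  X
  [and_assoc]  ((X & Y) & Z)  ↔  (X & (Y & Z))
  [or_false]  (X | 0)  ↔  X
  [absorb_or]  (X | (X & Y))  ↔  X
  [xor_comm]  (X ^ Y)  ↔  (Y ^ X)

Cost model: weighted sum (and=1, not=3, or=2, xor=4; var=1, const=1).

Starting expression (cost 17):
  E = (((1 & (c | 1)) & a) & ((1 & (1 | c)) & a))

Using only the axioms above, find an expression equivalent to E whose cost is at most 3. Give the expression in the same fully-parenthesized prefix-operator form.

(1) (c | 1)  =[or_comm →]=  (1 | c)    ⊢ (((1 & (1 | c)) & a) & ((1 & (1 | c)) & a))
(2) (((1 & (1 | c)) & a) & ((1 & (1 | c)) & a))  =[and_idem →]=  ((1 & (1 | c)) & a)
(3) (1 & (1 | c))  =[absorb_and →]=  1    ⊢ cost 3, within 3

(1 & a)   [cost 3]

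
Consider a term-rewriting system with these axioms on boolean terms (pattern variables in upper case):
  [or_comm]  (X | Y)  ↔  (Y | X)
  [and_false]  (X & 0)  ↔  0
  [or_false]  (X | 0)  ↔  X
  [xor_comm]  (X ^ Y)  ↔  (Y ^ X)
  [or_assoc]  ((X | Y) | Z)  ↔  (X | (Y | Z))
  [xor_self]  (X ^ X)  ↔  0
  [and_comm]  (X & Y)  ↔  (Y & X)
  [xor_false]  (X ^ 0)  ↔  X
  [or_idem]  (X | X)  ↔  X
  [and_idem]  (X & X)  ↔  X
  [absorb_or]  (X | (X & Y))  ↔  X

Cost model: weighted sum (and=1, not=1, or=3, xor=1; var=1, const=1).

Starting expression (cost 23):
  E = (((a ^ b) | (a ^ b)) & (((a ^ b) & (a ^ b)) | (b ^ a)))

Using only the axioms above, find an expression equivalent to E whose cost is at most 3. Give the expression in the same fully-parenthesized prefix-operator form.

step 1: and_idem (→) rewrites ((a ^ b) & (a ^ b)) into (a ^ b), now (((a ^ b) | (a ^ b)) & ((a ^ b) | (b ^ a)))
step 2: xor_comm (→) rewrites (b ^ a) into (a ^ b), now (((a ^ b) | (a ^ b)) & ((a ^ b) | (a ^ b)))
step 3: and_idem (→) rewrites (((a ^ b) | (a ^ b)) & ((a ^ b) | (a ^ b))) into ((a ^ b) | (a ^ b))
step 4: or_idem (→) rewrites ((a ^ b) | (a ^ b)) into (a ^ b), reaching cost 3 (bound 3)

(a ^ b)   [cost 3]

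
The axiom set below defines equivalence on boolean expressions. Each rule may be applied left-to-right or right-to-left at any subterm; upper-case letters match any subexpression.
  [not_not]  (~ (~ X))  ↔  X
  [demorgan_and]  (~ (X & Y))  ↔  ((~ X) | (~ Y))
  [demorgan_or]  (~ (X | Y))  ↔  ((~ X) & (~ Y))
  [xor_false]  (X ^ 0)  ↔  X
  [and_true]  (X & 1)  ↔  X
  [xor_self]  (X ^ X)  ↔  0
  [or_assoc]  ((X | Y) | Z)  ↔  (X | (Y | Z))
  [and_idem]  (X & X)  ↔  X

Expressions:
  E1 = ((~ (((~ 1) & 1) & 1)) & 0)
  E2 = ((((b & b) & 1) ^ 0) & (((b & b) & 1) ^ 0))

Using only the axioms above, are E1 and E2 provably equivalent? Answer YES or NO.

NO

The axioms are sound identities: if E1 ↔* E2 then E1 and E2 evaluate identically under any assignment.
Under b=1: E1 evaluates to 0, E2 to 1. Distinct ⇒ no rewrite sequence connects them.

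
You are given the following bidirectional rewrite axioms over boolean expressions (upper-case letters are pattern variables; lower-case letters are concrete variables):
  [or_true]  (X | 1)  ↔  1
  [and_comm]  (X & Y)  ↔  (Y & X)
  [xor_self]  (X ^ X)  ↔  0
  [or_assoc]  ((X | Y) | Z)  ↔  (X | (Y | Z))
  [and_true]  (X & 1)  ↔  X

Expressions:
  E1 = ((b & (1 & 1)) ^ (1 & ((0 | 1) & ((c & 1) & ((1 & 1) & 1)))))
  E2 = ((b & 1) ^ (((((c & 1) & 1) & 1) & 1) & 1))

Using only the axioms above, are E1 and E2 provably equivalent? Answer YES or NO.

YES

(1) (1 & 1)  =[and_true →]=  1    ⊢ ((b & (1 & 1)) ^ (1 & ((0 | 1) & ((c & 1) & (1 & 1)))))
(2) (1 & 1)  =[and_true →]=  1    ⊢ ((b & (1 & 1)) ^ (1 & ((0 | 1) & ((c & 1) & 1))))
(3) (1 & 1)  =[and_true →]=  1    ⊢ ((b & 1) ^ (1 & ((0 | 1) & ((c & 1) & 1))))
(4) ((0 | 1) & ((c & 1) & 1))  =[and_comm →]=  (((c & 1) & 1) & (0 | 1))    ⊢ ((b & 1) ^ (1 & (((c & 1) & 1) & (0 | 1))))
(5) (0 | 1)  =[or_true →]=  1    ⊢ ((b & 1) ^ (1 & (((c & 1) & 1) & 1)))
(6) (((c & 1) & 1) & 1)  =[and_true →]=  ((c & 1) & 1)    ⊢ ((b & 1) ^ (1 & ((c & 1) & 1)))
(7) (c & 1)  =[and_true →]=  c    ⊢ ((b & 1) ^ (1 & (c & 1)))
(8) (1 & (c & 1))  =[and_comm →]=  ((c & 1) & 1)    ⊢ ((b & 1) ^ ((c & 1) & 1))
(9) (b & 1)  =[and_true →]=  b    ⊢ (b ^ ((c & 1) & 1))
(10) c  =[and_true ←]=  (c & 1)    ⊢ (b ^ (((c & 1) & 1) & 1))
(11) b  =[and_true ←]=  (b & 1)    ⊢ ((b & 1) ^ (((c & 1) & 1) & 1))
(12) ((c & 1) & 1)  =[and_true ←]=  (((c & 1) & 1) & 1)    ⊢ ((b & 1) ^ ((((c & 1) & 1) & 1) & 1))
(13) (c & 1)  =[and_true ←]=  ((c & 1) & 1)    ⊢ E2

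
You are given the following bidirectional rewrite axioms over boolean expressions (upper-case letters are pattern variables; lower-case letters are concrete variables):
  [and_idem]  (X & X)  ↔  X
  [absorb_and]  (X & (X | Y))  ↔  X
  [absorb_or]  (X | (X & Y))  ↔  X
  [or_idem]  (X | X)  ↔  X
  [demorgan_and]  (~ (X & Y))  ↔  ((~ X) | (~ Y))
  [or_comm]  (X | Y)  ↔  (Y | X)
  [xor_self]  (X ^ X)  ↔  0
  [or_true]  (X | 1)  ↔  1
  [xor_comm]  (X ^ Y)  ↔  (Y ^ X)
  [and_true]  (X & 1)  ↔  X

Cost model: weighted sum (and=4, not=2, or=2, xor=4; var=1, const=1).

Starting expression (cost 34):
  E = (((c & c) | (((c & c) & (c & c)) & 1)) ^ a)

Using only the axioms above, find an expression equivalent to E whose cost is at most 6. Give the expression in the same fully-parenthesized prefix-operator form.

(c ^ a)   [cost 6]

(1) ((c & c) & (c & c))  =[and_idem →]=  (c & c)    ⊢ (((c & c) | ((c & c) & 1)) ^ a)
(2) ((c & c) | ((c & c) & 1))  =[absorb_or →]=  (c & c)    ⊢ ((c & c) ^ a)
(3) (c & c)  =[and_idem →]=  c    ⊢ cost 6, within 6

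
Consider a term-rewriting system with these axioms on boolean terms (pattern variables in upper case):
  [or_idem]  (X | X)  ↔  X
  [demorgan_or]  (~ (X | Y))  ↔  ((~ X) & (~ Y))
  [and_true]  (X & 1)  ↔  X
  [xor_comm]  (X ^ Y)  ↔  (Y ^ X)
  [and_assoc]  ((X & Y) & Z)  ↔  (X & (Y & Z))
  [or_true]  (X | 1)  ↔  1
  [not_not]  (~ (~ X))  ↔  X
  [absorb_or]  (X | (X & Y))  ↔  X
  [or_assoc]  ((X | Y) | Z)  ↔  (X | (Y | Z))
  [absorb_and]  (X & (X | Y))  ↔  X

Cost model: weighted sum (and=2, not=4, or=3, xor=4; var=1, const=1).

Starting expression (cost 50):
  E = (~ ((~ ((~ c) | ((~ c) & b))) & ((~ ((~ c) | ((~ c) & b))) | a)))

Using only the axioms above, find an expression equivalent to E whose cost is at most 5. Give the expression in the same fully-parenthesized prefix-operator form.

1. [absorb_and →] ((~ ((~ c) | ((~ c) & b))) & ((~ ((~ c) | ((~ c) & b))) | a))  →  (~ ((~ c) | ((~ c) & b)));  E = (~ (~ ((~ c) | ((~ c) & b))))
2. [absorb_or →] ((~ c) | ((~ c) & b))  →  (~ c);  E = (~ (~ (~ c)))
3. [not_not →] (~ (~ (~ c)))  →  (~ c);  cost 5 ≤ 5, done

(~ c)   [cost 5]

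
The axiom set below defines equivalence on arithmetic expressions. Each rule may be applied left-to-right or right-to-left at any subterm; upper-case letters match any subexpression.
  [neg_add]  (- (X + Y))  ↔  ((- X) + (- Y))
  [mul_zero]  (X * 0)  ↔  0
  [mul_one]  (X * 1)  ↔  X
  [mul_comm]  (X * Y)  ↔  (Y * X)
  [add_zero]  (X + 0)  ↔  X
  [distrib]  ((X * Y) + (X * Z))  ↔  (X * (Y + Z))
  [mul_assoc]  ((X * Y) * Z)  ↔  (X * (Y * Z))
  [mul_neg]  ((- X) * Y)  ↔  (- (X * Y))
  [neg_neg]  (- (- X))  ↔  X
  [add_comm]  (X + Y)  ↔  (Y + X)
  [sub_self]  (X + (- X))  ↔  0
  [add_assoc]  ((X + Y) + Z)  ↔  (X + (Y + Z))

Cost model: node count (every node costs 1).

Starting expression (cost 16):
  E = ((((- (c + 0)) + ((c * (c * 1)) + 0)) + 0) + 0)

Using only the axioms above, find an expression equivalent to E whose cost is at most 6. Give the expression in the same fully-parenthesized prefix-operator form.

((- c) + (c * c))   [cost 6]

step 1: mul_one (→) rewrites (c * 1) into c, now ((((- (c + 0)) + ((c * c) + 0)) + 0) + 0)
step 2: add_zero (→) rewrites (((- (c + 0)) + ((c * c) + 0)) + 0) into ((- (c + 0)) + ((c * c) + 0)), now (((- (c + 0)) + ((c * c) + 0)) + 0)
step 3: add_zero (→) rewrites ((c * c) + 0) into (c * c), now (((- (c + 0)) + (c * c)) + 0)
step 4: add_assoc (→) rewrites (((- (c + 0)) + (c * c)) + 0) into ((- (c + 0)) + ((c * c) + 0))
step 5: add_zero (→) rewrites (c + 0) into c, now ((- c) + ((c * c) + 0))
step 6: add_zero (→) rewrites ((c * c) + 0) into (c * c), reaching cost 6 (bound 6)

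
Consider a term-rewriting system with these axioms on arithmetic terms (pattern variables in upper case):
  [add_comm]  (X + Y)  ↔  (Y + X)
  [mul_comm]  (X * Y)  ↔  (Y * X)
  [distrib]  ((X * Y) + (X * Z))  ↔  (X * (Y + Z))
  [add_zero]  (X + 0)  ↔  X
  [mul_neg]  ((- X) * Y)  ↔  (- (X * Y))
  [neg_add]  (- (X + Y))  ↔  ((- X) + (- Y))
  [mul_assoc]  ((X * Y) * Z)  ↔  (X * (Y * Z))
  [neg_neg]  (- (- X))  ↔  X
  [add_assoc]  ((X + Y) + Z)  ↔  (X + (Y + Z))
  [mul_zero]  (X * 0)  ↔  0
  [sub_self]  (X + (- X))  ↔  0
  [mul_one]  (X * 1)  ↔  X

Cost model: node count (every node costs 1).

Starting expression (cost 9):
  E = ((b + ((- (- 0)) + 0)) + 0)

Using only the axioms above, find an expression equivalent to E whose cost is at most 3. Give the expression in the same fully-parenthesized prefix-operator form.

(b + 0)   [cost 3]

step 1: add_zero (→) rewrites ((- (- 0)) + 0) into (- (- 0)), now ((b + (- (- 0))) + 0)
step 2: neg_neg (→) rewrites (- (- 0)) into 0, now ((b + 0) + 0)
step 3: add_zero (→) rewrites ((b + 0) + 0) into (b + 0), reaching cost 3 (bound 3)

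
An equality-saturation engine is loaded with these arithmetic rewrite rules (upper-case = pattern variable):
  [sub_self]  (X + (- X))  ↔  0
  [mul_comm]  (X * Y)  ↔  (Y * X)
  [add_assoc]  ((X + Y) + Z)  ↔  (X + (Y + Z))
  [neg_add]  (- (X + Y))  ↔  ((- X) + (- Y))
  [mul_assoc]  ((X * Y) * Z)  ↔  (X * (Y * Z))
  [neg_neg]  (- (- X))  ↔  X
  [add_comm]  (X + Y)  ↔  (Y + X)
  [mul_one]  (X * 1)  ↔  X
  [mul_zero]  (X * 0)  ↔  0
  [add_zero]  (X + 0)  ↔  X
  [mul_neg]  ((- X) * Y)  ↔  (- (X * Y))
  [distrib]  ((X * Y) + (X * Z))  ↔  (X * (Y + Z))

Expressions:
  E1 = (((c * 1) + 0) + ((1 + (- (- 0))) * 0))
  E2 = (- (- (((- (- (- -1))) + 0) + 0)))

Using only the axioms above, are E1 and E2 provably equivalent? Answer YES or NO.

All listed rules preserve value, hence provable equivalence implies equal values everywhere; look for a separating assignment.
c=0 gives E1 ↦ 0, E2 ↦ 1; values differ ⇒ not provably equivalent.

NO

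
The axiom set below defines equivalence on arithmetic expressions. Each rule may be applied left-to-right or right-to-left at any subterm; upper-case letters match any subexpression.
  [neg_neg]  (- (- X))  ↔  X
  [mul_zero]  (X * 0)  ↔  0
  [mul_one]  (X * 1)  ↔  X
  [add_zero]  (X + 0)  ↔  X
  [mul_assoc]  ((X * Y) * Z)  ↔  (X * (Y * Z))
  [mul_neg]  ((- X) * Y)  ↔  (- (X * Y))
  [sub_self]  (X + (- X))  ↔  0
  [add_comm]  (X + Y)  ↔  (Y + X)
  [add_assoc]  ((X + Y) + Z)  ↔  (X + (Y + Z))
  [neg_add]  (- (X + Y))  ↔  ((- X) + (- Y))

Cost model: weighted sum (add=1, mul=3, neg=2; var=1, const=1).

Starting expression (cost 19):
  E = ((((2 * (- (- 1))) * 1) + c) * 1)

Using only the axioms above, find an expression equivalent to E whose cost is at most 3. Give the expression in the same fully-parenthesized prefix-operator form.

1. [neg_neg →] (- (- 1))  →  1;  E = ((((2 * 1) * 1) + c) * 1)
2. [mul_one →] ((2 * 1) * 1)  →  (2 * 1);  E = (((2 * 1) + c) * 1)
3. [mul_one →] (2 * 1)  →  2;  E = ((2 + c) * 1)
4. [add_comm →] (2 + c)  →  (c + 2);  E = ((c + 2) * 1)
5. [mul_one →] ((c + 2) * 1)  →  (c + 2);  cost 3 ≤ 3, done

(c + 2)   [cost 3]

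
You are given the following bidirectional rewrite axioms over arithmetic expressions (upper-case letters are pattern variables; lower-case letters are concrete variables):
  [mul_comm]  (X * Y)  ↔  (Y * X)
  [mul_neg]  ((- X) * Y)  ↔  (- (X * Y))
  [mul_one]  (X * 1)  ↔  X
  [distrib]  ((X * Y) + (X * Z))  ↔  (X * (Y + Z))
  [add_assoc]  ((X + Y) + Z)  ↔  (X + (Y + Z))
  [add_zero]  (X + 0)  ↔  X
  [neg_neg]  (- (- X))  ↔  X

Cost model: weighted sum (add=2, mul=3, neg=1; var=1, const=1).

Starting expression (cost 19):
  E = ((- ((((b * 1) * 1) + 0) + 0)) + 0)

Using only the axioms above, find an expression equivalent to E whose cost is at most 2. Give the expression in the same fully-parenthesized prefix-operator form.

(- b)   [cost 2]

(1) (((b * 1) * 1) + 0)  =[add_zero →]=  ((b * 1) * 1)    ⊢ ((- (((b * 1) * 1) + 0)) + 0)
(2) ((- (((b * 1) * 1) + 0)) + 0)  =[add_zero →]=  (- (((b * 1) * 1) + 0))
(3) (b * 1)  =[mul_one →]=  b    ⊢ (- ((b * 1) + 0))
(4) (b * 1)  =[mul_one →]=  b    ⊢ (- (b + 0))
(5) (b + 0)  =[add_zero →]=  b    ⊢ cost 2, within 2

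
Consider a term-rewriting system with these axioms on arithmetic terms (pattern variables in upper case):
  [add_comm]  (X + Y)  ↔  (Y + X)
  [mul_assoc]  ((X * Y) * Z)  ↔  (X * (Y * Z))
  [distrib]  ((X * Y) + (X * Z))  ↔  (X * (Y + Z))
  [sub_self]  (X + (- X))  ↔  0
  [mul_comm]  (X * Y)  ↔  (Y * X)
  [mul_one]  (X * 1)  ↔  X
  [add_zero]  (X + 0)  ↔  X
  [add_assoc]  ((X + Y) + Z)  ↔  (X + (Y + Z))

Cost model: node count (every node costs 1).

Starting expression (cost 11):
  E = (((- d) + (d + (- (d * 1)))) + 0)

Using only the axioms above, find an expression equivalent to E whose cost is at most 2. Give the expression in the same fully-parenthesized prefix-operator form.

step 1: mul_one (→) rewrites (d * 1) into d, now (((- d) + (d + (- d))) + 0)
step 2: sub_self (→) rewrites (d + (- d)) into 0, now (((- d) + 0) + 0)
step 3: add_zero (→) rewrites (((- d) + 0) + 0) into ((- d) + 0)
step 4: add_zero (→) rewrites ((- d) + 0) into (- d), reaching cost 2 (bound 2)

(- d)   [cost 2]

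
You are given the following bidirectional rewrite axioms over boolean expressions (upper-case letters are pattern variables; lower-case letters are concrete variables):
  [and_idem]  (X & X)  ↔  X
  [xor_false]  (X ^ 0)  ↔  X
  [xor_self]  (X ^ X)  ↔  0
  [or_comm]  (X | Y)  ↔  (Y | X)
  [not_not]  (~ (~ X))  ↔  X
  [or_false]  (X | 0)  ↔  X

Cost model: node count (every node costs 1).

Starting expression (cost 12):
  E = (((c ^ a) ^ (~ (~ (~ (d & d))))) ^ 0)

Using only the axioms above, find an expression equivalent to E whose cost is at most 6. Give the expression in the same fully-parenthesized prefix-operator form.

step 1: not_not (→) rewrites (~ (~ (~ (d & d)))) into (~ (d & d)), now (((c ^ a) ^ (~ (d & d))) ^ 0)
step 2: xor_false (→) rewrites (((c ^ a) ^ (~ (d & d))) ^ 0) into ((c ^ a) ^ (~ (d & d)))
step 3: and_idem (→) rewrites (d & d) into d, reaching cost 6 (bound 6)

((c ^ a) ^ (~ d))   [cost 6]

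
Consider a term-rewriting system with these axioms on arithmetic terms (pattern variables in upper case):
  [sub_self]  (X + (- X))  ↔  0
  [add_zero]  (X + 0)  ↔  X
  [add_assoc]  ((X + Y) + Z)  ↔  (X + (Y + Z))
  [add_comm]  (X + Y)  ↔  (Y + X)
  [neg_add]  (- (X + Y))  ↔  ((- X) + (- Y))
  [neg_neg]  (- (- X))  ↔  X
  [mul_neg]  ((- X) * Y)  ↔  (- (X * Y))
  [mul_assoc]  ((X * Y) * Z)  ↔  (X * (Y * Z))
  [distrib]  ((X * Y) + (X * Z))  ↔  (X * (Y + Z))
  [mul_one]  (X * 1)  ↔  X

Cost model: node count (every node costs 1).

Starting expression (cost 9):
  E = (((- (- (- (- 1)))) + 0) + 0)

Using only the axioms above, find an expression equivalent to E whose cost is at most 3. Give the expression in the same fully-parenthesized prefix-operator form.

(1 + 0)   [cost 3]

step 1: add_zero (→) rewrites ((- (- (- (- 1)))) + 0) into (- (- (- (- 1)))), now ((- (- (- (- 1)))) + 0)
step 2: neg_neg (→) rewrites (- (- (- (- 1)))) into (- (- 1)), now ((- (- 1)) + 0)
step 3: neg_neg (→) rewrites (- (- 1)) into 1, reaching cost 3 (bound 3)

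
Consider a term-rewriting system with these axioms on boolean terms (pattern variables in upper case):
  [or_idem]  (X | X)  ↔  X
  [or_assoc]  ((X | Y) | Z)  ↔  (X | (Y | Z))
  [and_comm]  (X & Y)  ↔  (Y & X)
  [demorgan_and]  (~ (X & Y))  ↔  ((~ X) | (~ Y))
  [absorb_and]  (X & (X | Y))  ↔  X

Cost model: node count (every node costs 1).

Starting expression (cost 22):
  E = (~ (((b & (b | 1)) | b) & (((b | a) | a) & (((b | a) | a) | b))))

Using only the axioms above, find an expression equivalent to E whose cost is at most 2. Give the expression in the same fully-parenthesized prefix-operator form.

(1) (((b | a) | a) & (((b | a) | a) | b))  =[absorb_and →]=  ((b | a) | a)    ⊢ (~ (((b & (b | 1)) | b) & ((b | a) | a)))
(2) ((b | a) | a)  =[or_assoc →]=  (b | (a | a))    ⊢ (~ (((b & (b | 1)) | b) & (b | (a | a))))
(3) (b & (b | 1))  =[absorb_and →]=  b    ⊢ (~ ((b | b) & (b | (a | a))))
(4) (b | b)  =[or_idem →]=  b    ⊢ (~ (b & (b | (a | a))))
(5) (a | a)  =[or_idem →]=  a    ⊢ (~ (b & (b | a)))
(6) (b & (b | a))  =[absorb_and →]=  b    ⊢ cost 2, within 2

(~ b)   [cost 2]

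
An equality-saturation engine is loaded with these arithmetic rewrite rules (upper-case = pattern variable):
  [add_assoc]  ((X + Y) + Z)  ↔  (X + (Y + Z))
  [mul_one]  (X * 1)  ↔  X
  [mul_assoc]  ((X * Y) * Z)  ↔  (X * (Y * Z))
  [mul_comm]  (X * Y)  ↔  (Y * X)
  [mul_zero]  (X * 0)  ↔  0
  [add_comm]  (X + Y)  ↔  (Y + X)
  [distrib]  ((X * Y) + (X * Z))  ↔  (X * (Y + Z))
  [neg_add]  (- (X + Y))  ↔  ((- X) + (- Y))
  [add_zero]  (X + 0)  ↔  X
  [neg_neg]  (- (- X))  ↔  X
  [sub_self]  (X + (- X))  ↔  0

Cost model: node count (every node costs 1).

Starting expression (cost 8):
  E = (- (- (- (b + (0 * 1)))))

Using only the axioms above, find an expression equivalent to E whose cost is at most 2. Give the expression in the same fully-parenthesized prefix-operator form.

(1) (0 * 1)  =[mul_one →]=  0    ⊢ (- (- (- (b + 0))))
(2) (b + 0)  =[add_zero →]=  b    ⊢ (- (- (- b)))
(3) (- (- (- b)))  =[neg_neg →]=  (- b)    ⊢ cost 2, within 2

(- b)   [cost 2]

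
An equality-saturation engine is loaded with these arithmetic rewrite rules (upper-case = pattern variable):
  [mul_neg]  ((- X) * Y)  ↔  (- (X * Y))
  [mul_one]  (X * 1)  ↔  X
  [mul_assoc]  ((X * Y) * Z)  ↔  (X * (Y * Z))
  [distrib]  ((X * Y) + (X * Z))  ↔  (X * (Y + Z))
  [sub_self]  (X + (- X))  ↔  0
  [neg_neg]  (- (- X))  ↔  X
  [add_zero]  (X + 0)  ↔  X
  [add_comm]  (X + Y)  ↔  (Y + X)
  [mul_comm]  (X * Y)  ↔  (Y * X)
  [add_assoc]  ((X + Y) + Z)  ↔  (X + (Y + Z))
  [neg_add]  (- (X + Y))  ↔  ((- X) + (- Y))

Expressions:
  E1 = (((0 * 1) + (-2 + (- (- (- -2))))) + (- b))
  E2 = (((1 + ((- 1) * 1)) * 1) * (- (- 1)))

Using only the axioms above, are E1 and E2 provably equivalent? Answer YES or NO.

NO

All listed rules preserve value, hence provable equivalence implies equal values everywhere; look for a separating assignment.
b=1 gives E1 ↦ -1, E2 ↦ 0; values differ ⇒ not provably equivalent.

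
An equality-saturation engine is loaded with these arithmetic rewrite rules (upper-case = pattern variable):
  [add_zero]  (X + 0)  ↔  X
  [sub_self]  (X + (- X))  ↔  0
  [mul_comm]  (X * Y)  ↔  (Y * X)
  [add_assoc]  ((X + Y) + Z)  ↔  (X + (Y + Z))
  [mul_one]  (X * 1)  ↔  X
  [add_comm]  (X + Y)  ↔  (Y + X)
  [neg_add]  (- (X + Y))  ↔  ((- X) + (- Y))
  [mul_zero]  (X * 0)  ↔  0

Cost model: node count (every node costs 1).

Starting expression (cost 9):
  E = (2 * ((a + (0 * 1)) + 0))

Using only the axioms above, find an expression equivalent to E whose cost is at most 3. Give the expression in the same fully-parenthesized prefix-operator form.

(2 * a)   [cost 3]

step 1: mul_one (→) rewrites (0 * 1) into 0, now (2 * ((a + 0) + 0))
step 2: add_zero (→) rewrites (a + 0) into a, now (2 * (a + 0))
step 3: add_zero (→) rewrites (a + 0) into a, reaching cost 3 (bound 3)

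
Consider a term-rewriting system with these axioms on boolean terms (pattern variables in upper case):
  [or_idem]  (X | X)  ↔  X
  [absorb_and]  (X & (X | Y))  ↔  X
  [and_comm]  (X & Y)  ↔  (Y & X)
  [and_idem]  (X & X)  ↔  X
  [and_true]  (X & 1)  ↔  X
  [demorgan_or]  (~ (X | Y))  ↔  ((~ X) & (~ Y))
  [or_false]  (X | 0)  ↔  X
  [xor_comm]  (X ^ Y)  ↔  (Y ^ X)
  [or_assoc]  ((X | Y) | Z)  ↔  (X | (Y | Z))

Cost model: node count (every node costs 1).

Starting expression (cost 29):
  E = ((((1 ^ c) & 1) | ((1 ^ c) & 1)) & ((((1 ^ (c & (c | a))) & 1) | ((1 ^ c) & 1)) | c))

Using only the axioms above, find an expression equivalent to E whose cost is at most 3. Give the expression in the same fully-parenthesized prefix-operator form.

1. [absorb_and →] (c & (c | a))  →  c;  E = ((((1 ^ c) & 1) | ((1 ^ c) & 1)) & ((((1 ^ c) & 1) | ((1 ^ c) & 1)) | c))
2. [absorb_and →] ((((1 ^ c) & 1) | ((1 ^ c) & 1)) & ((((1 ^ c) & 1) | ((1 ^ c) & 1)) | c))  →  (((1 ^ c) & 1) | ((1 ^ c) & 1))
3. [or_idem →] (((1 ^ c) & 1) | ((1 ^ c) & 1))  →  ((1 ^ c) & 1)
4. [and_true →] ((1 ^ c) & 1)  →  (1 ^ c);  cost 3 ≤ 3, done

(1 ^ c)   [cost 3]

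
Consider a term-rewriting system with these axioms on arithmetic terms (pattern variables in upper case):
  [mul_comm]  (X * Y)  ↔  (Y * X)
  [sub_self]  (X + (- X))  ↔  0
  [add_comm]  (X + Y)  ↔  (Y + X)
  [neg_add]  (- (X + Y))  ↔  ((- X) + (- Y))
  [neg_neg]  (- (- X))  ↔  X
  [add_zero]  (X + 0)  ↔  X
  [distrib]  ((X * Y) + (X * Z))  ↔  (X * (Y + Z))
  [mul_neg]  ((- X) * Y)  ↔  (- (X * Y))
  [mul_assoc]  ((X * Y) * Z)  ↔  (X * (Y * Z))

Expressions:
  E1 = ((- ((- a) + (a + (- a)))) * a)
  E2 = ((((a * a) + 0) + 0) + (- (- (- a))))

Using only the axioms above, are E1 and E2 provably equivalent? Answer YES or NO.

All listed rules preserve value, hence provable equivalence implies equal values everywhere; look for a separating assignment.
a=1 gives E1 ↦ 1, E2 ↦ 0; values differ ⇒ not provably equivalent.

NO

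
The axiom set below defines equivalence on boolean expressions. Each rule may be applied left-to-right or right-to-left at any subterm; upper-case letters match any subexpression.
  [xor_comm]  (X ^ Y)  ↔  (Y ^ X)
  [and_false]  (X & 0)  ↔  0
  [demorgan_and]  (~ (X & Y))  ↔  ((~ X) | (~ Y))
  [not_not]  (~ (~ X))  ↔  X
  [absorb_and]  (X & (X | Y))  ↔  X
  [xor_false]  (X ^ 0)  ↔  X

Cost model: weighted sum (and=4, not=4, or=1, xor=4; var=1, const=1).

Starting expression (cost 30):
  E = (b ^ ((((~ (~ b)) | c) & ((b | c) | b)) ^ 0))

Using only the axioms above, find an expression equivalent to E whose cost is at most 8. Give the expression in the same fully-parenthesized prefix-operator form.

(b ^ (b | c))   [cost 8]

1. [not_not →] (~ (~ b))  →  b;  E = (b ^ (((b | c) & ((b | c) | b)) ^ 0))
2. [absorb_and →] ((b | c) & ((b | c) | b))  →  (b | c);  E = (b ^ ((b | c) ^ 0))
3. [xor_false →] ((b | c) ^ 0)  →  (b | c);  cost 8 ≤ 8, done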